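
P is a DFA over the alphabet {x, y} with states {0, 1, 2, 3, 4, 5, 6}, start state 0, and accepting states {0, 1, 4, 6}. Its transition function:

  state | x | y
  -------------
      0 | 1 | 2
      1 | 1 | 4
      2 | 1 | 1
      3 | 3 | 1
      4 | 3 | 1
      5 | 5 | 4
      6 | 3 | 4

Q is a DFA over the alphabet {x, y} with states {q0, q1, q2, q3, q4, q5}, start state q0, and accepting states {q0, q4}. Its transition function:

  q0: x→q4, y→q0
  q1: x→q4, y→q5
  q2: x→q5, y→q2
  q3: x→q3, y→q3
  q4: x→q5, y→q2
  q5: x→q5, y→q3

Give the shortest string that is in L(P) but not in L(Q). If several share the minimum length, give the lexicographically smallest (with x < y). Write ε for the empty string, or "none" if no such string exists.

xx

The string xx is accepted by P but not by Q.
No shorter string lies in the difference, and xx is the lexicographically first length-2 string in L(P) \ L(Q).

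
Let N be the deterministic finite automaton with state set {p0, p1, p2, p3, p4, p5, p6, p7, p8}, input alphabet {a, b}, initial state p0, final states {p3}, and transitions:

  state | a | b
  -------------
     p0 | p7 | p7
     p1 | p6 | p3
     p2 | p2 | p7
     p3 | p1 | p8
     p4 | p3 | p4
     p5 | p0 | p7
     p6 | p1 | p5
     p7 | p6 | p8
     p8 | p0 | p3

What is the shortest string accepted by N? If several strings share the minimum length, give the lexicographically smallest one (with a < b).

abb

A breadth-first search from p0 reaches an accepting state first via the path p0 → p7 → p8 → p3 on input abb.
No string of length < 3 is accepted (BFS exhausts all shorter strings without reaching an accepting state), and abb is the lexicographically least accepting string of length 3.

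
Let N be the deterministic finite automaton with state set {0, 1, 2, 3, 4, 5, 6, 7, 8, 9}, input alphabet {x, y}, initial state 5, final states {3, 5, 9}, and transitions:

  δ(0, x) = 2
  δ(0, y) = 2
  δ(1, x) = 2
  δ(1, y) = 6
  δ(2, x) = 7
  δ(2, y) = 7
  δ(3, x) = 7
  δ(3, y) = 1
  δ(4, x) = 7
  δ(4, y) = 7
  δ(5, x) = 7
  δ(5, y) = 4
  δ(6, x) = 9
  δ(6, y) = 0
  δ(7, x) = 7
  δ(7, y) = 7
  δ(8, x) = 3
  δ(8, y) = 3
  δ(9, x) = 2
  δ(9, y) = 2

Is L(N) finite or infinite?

finite

The useful states (reachable from 5 and able to reach an accepting state) are {5}.
Restricted to these states the transition graph has no cycle, so every accepting path has bounded length and L is finite.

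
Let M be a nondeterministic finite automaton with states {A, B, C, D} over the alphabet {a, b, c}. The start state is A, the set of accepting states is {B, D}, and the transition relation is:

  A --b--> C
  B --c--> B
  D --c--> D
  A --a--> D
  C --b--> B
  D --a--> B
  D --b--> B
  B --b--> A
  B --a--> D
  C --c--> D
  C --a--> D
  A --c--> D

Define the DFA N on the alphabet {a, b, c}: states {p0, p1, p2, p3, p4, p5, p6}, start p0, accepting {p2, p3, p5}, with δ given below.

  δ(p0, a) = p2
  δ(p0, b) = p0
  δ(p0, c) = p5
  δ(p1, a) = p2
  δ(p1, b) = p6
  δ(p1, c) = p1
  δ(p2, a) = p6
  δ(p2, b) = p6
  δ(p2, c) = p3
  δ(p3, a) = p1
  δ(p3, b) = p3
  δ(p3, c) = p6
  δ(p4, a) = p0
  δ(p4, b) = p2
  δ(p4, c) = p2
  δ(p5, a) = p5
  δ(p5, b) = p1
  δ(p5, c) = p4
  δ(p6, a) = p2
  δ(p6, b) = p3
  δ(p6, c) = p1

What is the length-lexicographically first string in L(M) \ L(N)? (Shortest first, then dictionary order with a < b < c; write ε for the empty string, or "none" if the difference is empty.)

aa

The string aa is accepted by M but not by N.
No shorter string lies in the difference, and aa is the lexicographically first length-2 string in L(M) \ L(N).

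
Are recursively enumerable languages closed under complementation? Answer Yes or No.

If both L and its complement were r.e., running the two recognisers in parallel would decide L, so L would be recursive; but there are r.e. languages that are not recursive (e.g. the halting problem), and their complements are therefore not r.e.

No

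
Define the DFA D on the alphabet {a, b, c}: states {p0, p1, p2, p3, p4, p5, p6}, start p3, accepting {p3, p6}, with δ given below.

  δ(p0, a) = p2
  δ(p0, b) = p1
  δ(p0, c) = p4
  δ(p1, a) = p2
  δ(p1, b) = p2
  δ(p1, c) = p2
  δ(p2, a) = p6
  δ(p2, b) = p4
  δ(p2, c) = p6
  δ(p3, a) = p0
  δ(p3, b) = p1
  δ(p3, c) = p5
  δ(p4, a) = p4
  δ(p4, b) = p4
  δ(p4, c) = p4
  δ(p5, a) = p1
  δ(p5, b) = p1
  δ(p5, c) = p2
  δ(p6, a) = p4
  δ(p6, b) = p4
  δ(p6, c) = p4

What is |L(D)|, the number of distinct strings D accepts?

The useful subgraph on states {p0, p1, p2, p3, p5, p6} is acyclic, so L(D) is finite; the longest accepting path visits 5 useful states, giving maximum string length 4.
Counting accepting paths from p3 by length: 1 of length 0, 10 of length 3, 18 of length 4. Total 29.

29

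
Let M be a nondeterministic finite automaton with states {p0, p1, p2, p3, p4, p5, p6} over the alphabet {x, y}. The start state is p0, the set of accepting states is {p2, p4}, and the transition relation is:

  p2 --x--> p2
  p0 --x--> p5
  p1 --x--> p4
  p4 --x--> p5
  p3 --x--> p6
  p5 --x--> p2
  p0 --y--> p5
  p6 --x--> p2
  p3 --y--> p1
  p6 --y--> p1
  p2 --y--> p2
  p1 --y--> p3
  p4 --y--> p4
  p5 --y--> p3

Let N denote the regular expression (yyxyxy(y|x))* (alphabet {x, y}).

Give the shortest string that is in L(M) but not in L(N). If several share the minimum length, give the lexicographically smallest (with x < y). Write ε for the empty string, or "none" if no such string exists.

xx

The string xx is accepted by M but not by N.
No shorter string lies in the difference, and xx is the lexicographically first length-2 string in L(M) \ L(N).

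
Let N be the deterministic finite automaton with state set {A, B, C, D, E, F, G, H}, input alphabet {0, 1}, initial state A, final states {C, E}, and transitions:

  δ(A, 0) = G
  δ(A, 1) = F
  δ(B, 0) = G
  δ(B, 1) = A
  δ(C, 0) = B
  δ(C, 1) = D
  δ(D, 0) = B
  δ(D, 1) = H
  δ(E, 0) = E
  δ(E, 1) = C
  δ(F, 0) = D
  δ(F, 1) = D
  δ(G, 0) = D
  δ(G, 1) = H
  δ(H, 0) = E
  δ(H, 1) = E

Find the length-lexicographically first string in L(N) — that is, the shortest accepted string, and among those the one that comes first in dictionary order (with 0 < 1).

A breadth-first search from A reaches an accepting state first via the path A → G → H → E on input 010.
No string of length < 3 is accepted (BFS exhausts all shorter strings without reaching an accepting state), and 010 is the lexicographically least accepting string of length 3.

010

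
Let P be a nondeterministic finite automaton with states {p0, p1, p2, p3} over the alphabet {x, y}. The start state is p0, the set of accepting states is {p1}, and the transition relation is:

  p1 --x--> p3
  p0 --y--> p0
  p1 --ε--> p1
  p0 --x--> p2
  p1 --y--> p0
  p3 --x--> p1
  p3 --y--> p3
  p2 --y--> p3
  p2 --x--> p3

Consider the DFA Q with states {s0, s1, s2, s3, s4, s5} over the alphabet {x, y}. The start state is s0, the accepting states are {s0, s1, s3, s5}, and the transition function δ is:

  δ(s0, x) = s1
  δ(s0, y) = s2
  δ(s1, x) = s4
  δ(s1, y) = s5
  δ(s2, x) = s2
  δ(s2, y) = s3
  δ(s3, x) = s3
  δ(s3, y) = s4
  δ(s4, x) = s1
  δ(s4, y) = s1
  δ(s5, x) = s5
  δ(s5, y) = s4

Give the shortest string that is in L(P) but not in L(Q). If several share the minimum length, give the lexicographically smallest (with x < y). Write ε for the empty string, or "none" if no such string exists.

xxyx

The string xxyx is accepted by P but not by Q.
No shorter string lies in the difference, and xxyx is the lexicographically first length-4 string in L(P) \ L(Q).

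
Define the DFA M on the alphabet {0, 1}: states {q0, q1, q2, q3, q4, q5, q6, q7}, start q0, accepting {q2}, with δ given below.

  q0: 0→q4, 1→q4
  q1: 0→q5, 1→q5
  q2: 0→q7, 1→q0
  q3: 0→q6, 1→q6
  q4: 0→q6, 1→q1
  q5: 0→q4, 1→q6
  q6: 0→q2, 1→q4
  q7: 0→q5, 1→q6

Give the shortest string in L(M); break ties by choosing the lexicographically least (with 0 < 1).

000

A breadth-first search from q0 reaches an accepting state first via the path q0 → q4 → q6 → q2 on input 000.
No string of length < 3 is accepted (BFS exhausts all shorter strings without reaching an accepting state), and 000 is the lexicographically least accepting string of length 3.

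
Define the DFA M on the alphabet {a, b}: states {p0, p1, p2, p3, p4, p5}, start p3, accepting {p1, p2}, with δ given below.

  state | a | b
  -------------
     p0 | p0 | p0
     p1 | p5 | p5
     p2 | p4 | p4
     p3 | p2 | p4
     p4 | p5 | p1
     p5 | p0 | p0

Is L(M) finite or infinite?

The useful states (reachable from p3 and able to reach an accepting state) are {p1, p2, p3, p4}.
Restricted to these states the transition graph has no cycle, so every accepting path has bounded length and L is finite.

finite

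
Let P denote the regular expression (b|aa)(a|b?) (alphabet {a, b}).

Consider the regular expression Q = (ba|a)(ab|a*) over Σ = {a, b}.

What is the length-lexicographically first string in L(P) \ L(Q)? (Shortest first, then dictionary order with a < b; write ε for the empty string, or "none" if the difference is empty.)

The string b is accepted by P but not by Q.
No shorter string lies in the difference, and b is the lexicographically first length-1 string in L(P) \ L(Q).

b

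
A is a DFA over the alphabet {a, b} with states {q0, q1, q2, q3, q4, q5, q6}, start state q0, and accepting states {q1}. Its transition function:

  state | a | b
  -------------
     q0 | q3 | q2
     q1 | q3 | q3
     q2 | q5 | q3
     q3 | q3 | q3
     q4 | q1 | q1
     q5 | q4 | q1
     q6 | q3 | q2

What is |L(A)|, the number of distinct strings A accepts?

The useful subgraph on states {q0, q1, q2, q4, q5} is acyclic, so L(A) is finite; the longest accepting path visits 5 useful states, giving maximum string length 4.
Counting accepting paths from q0 by length: 1 of length 3, 2 of length 4. Total 3.

3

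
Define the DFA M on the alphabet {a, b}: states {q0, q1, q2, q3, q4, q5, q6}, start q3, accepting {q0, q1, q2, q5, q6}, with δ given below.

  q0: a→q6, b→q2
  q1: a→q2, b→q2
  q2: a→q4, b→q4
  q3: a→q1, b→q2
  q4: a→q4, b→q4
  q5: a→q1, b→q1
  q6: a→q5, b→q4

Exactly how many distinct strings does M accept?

The useful subgraph on states {q1, q2, q3} is acyclic, so L(M) is finite; the longest accepting path visits 3 useful states, giving maximum string length 2.
Counting accepting paths from q3 by length: 2 of length 1, 2 of length 2. Total 4.

4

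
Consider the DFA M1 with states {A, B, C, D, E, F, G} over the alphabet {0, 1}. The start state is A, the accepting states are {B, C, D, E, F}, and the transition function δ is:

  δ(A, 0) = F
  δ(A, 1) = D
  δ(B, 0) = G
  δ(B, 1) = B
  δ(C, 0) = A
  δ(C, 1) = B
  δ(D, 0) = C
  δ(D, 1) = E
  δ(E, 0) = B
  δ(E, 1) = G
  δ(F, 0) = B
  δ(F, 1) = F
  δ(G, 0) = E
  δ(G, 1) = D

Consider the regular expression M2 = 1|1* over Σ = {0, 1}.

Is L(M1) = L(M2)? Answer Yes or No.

No

The string 0 is accepted by M1 but rejected by M2.
So L(M1) ≠ L(M2).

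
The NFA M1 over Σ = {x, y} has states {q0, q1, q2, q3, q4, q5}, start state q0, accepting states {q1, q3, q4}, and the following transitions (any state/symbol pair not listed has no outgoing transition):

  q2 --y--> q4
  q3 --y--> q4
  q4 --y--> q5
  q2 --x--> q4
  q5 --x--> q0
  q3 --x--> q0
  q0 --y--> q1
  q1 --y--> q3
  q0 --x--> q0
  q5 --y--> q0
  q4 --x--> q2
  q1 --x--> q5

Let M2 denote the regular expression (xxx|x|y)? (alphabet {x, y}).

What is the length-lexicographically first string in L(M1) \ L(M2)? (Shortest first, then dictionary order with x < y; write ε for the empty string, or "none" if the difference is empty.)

The string xy is accepted by M1 but not by M2.
No shorter string lies in the difference, and xy is the lexicographically first length-2 string in L(M1) \ L(M2).

xy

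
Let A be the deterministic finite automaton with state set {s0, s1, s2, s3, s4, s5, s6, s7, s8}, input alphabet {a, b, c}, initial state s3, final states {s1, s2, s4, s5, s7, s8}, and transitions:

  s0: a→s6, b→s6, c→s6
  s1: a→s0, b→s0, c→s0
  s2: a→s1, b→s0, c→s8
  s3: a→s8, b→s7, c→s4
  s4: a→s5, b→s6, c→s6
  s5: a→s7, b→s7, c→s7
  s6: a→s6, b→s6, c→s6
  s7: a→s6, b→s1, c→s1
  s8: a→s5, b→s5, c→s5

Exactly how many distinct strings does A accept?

The useful subgraph on states {s1, s3, s4, s5, s7, s8} is acyclic, so L(A) is finite; the longest accepting path visits 5 useful states, giving maximum string length 4.
Counting accepting paths from s3 by length: 3 of length 1, 6 of length 2, 12 of length 3, 24 of length 4. Total 45.

45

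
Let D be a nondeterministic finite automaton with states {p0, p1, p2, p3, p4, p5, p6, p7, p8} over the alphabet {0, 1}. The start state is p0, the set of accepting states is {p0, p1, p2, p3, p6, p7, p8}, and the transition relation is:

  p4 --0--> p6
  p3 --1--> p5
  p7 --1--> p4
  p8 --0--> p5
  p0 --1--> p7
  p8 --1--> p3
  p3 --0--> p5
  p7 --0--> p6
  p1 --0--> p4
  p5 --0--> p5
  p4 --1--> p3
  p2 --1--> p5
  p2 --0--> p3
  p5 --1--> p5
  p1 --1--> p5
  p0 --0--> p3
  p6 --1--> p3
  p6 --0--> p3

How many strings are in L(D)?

The useful subgraph on states {p0, p3, p4, p6, p7} is acyclic, so L(D) is finite; the longest accepting path visits 5 useful states, giving maximum string length 4.
Counting accepting paths from p0 by length: 1 of length 0, 2 of length 1, 1 of length 2, 4 of length 3, 2 of length 4. Total 10.

10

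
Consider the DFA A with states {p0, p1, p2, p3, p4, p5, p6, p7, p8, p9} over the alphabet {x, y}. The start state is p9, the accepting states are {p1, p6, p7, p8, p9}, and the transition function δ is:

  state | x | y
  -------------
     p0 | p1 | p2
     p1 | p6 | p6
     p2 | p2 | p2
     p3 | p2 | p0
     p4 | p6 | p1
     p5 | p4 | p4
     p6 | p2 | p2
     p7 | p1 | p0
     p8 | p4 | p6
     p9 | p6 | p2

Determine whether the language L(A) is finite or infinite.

finite

The useful states (reachable from p9 and able to reach an accepting state) are {p6, p9}.
Restricted to these states the transition graph has no cycle, so every accepting path has bounded length and L is finite.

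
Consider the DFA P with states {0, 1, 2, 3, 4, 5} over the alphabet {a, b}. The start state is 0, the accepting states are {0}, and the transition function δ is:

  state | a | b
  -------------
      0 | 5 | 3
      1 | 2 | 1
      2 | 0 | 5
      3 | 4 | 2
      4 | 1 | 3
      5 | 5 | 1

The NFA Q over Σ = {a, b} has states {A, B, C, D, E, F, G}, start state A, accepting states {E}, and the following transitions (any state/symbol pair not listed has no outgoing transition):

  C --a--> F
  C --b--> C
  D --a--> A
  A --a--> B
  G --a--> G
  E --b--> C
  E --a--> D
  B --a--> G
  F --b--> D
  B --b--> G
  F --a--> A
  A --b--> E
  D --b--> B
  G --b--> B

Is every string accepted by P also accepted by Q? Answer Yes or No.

No

The empty string ε is in L(P) but not in L(Q).
So L(P) ⊄ L(Q).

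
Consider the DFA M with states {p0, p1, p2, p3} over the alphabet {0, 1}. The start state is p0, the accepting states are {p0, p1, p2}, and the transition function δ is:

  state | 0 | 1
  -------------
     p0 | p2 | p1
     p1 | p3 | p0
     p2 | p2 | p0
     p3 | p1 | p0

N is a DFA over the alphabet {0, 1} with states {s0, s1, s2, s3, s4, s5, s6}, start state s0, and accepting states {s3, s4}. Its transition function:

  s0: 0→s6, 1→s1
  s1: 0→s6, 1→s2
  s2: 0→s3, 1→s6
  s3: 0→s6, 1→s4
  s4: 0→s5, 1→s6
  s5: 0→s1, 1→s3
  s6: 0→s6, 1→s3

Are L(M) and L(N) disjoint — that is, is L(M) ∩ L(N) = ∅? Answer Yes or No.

No

The string 01 is accepted by both M and N.
Hence L(M) ∩ L(N) ≠ ∅.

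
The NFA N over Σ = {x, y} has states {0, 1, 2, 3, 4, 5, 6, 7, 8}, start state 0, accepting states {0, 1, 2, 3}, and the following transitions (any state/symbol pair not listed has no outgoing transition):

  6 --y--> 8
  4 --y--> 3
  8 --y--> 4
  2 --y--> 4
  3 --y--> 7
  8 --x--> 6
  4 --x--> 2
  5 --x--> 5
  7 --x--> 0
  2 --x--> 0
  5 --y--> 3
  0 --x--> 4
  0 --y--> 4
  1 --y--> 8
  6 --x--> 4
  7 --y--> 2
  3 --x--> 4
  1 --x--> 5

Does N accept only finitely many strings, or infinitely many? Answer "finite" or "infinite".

infinite

State 0 is reachable from the start and can reach an accepting state, and it lies on the cycle 0 → 4 → 2 → 0.
Traversing that cycle any number of times yields accepted strings of unbounded length, so the language is infinite.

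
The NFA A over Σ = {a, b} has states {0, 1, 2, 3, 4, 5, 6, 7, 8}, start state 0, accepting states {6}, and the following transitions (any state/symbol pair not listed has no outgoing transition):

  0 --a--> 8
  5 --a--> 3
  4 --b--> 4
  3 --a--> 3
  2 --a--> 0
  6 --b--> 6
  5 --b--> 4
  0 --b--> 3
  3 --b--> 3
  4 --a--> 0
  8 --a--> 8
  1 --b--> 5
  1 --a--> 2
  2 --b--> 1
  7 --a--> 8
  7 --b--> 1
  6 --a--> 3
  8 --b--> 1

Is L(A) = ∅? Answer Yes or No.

Yes

The states reachable from the start state are {0, 1, 2, 3, 4, 5, 8}.
None of the accepting states {6} is reachable, so no string is accepted and L(A) = ∅.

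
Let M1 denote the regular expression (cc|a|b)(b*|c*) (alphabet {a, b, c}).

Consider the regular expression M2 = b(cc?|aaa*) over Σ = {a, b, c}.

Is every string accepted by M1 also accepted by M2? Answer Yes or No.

No

The string a is in L(M1) but not in L(M2).
So L(M1) ⊄ L(M2).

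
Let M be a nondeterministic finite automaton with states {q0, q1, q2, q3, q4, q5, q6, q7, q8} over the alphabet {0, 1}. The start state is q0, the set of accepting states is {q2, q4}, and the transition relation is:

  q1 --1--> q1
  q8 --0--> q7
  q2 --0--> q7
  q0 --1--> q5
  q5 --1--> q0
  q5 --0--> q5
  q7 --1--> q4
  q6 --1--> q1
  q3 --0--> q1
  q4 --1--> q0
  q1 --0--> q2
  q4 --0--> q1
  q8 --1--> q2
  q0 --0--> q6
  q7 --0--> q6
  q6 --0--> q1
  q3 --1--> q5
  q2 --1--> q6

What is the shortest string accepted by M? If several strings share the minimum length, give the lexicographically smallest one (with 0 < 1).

A breadth-first search from q0 reaches an accepting state first via the path q0 → q6 → q1 → q2 on input 000.
No string of length < 3 is accepted (BFS exhausts all shorter strings without reaching an accepting state), and 000 is the lexicographically least accepting string of length 3.

000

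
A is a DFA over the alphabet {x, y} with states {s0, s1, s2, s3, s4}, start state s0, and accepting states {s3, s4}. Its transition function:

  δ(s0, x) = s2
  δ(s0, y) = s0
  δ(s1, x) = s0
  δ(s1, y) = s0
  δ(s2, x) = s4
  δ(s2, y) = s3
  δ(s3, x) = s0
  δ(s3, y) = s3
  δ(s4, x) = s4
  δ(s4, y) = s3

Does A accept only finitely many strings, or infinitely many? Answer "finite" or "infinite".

infinite

State s0 is reachable from the start and can reach an accepting state, and it lies on the cycle s0 → s0.
Traversing that cycle any number of times yields accepted strings of unbounded length, so the language is infinite.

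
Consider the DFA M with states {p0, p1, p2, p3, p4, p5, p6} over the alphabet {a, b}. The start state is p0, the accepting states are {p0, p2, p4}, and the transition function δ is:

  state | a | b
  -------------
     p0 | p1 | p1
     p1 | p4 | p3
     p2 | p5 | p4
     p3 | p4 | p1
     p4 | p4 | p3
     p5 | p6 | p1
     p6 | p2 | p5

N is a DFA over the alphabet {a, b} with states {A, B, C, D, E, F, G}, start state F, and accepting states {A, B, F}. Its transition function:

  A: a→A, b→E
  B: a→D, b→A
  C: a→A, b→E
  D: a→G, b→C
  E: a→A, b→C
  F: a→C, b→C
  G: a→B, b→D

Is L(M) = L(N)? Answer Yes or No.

Yes

Exploring the product automaton M × N from the start pair (p0, F), following both machines on each input symbol, reaches 4 state pairs: (p0, F), (p1, C), (p4, A), (p3, E).
M accepts in {p0, p2, p4} and N accepts in {A, B, F}. In every reachable pair the two components are either both accepting — (p0, F), (p4, A) — or both non-accepting, so no string is accepted by exactly one of the machines: L(M) \ L(N) and L(N) \ L(M) are both empty.
Hence every string is accepted by M iff it is accepted by N, and the two languages coincide.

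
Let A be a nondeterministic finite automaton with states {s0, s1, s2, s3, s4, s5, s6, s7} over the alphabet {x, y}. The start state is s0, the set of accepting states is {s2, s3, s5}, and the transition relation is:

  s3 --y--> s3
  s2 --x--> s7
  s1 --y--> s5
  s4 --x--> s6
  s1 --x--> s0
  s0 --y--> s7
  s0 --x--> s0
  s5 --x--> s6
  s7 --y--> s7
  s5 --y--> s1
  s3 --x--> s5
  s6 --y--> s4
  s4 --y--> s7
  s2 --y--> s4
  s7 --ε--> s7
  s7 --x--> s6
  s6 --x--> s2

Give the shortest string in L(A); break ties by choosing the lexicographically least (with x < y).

yxx

A breadth-first search from s0 reaches an accepting state first via the path s0 → s7 → s6 → s2 on input yxx.
No string of length < 3 is accepted (BFS exhausts all shorter strings without reaching an accepting state), and yxx is the lexicographically least accepting string of length 3.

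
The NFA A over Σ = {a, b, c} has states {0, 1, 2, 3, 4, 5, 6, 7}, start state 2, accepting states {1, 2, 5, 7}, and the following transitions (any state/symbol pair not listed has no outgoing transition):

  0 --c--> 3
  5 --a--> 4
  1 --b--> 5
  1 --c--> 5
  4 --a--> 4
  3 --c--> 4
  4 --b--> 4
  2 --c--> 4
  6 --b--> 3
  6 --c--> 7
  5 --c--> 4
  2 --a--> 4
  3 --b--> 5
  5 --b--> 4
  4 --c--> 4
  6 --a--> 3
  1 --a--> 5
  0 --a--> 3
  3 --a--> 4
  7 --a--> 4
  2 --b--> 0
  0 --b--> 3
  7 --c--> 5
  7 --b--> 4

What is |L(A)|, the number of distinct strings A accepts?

4

The useful subgraph on states {0, 2, 3, 5} is acyclic, so L(A) is finite; the longest accepting path visits 4 useful states, giving maximum string length 3.
Counting accepting paths from 2 by length: 1 of length 0, 3 of length 3. Total 4.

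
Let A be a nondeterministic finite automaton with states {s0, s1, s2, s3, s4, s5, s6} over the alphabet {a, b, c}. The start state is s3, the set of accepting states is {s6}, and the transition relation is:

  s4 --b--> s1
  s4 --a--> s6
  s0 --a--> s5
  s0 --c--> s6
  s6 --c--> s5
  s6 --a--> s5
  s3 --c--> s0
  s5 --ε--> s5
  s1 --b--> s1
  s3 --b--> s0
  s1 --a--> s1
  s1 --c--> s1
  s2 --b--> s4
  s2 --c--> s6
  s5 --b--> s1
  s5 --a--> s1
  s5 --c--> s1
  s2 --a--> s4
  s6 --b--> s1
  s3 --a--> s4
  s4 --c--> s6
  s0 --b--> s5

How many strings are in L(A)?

4

The useful subgraph on states {s0, s3, s4, s6} is acyclic, so L(A) is finite; the longest accepting path visits 3 useful states, giving maximum string length 2.
Counting accepting paths from s3 by length: 4 of length 2. Total 4.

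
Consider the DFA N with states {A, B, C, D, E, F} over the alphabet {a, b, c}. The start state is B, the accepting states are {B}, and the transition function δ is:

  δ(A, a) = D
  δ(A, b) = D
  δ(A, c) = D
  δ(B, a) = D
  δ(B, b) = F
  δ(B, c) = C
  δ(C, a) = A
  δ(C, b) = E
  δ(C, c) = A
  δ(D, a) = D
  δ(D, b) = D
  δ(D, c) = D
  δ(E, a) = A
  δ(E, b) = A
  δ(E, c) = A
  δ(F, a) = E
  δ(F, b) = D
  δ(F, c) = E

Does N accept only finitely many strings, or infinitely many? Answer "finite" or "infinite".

finite

The useful states (reachable from B and able to reach an accepting state) are {B}.
Restricted to these states the transition graph has no cycle, so every accepting path has bounded length and L is finite.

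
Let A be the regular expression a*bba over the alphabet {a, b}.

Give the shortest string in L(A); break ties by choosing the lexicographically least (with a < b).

bba

By inspection of the expression, no string of length less than 3 matches, and bba is the lexicographically first match of length 3.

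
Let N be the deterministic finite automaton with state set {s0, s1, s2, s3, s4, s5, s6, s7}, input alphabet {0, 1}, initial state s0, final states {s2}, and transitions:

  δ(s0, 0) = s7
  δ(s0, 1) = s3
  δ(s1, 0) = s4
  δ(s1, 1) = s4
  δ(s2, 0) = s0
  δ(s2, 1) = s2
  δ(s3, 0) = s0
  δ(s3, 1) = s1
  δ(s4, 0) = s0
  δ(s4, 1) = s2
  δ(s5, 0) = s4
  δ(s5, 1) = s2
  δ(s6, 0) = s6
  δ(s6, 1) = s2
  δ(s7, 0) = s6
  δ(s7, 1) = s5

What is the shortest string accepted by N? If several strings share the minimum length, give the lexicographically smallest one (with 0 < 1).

A breadth-first search from s0 reaches an accepting state first via the path s0 → s7 → s6 → s2 on input 001.
No string of length < 3 is accepted (BFS exhausts all shorter strings without reaching an accepting state), and 001 is the lexicographically least accepting string of length 3.

001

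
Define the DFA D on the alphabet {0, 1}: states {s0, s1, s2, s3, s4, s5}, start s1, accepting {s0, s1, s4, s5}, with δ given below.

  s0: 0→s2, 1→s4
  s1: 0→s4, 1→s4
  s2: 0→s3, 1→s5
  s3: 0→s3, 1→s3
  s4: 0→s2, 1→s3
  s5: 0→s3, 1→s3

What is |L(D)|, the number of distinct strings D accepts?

The useful subgraph on states {s1, s2, s4, s5} is acyclic, so L(D) is finite; the longest accepting path visits 4 useful states, giving maximum string length 3.
Counting accepting paths from s1 by length: 1 of length 0, 2 of length 1, 2 of length 3. Total 5.

5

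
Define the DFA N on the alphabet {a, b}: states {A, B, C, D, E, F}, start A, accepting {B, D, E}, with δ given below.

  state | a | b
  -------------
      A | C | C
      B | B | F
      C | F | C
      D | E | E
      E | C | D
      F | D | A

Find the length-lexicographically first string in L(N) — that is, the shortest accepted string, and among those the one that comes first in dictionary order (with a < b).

aaa

A breadth-first search from A reaches an accepting state first via the path A → C → F → D on input aaa.
No string of length < 3 is accepted (BFS exhausts all shorter strings without reaching an accepting state), and aaa is the lexicographically least accepting string of length 3.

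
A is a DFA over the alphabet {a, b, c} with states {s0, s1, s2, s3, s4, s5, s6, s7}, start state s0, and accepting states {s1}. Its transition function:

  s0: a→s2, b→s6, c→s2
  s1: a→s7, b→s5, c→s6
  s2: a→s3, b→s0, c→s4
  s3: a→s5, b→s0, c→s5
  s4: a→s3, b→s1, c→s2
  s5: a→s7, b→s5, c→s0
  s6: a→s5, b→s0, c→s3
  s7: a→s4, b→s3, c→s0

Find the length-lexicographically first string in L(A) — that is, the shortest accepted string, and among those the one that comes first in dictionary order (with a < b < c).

A breadth-first search from s0 reaches an accepting state first via the path s0 → s2 → s4 → s1 on input acb.
No string of length < 3 is accepted (BFS exhausts all shorter strings without reaching an accepting state), and acb is the lexicographically least accepting string of length 3.

acb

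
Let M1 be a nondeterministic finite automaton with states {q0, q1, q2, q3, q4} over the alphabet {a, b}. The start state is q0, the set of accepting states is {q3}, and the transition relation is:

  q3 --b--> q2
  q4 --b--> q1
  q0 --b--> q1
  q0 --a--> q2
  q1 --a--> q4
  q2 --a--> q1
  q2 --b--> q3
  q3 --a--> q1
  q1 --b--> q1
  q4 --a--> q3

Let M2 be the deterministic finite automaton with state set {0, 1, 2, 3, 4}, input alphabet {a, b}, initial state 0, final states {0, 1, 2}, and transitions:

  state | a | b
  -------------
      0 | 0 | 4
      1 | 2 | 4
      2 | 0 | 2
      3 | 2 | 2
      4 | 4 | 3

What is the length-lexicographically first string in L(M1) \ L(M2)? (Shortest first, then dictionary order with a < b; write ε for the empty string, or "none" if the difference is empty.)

The string ab is accepted by M1 but not by M2.
No shorter string lies in the difference, and ab is the lexicographically first length-2 string in L(M1) \ L(M2).

ab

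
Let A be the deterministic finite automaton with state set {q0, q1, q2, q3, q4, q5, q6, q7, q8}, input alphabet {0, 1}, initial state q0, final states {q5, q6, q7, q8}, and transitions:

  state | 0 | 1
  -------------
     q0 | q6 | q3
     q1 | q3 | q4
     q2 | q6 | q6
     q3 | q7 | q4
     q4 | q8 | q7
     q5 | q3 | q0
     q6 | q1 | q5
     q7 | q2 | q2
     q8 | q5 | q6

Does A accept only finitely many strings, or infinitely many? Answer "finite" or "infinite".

State q0 is reachable from the start and can reach an accepting state, and it lies on the cycle q0 → q3 → q4 → q8 → q5 → q0.
Traversing that cycle any number of times yields accepted strings of unbounded length, so the language is infinite.

infinite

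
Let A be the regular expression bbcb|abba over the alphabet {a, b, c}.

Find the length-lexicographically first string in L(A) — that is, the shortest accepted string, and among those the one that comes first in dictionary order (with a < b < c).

By inspection of the expression, no string of length less than 4 matches, and abba is the lexicographically first match of length 4.

abba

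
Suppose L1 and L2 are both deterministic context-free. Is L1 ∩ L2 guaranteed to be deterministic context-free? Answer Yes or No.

DCFLs are closed under complement (normalise the DPDA to read all of its input, then flip the verdict). If they were also closed under intersection, De Morgan would make them closed under union; but {aⁿbⁿ : n≥0} and {aⁿb²ⁿ : n≥0} are DCFLs (push the a's; pop one per b, respectively one per two b's) whose union no deterministic PDA accepts: a DPDA for it would have a single run on aⁿb²ⁿ, accepting after the prefix aⁿbⁿ and accepting again after n more b's; an ordinary PDA that simulates it on a's and b's and, at any moment when it is accepting, may switch to reading only a fresh letter c while feeding each c to the simulation as a b, would accept aⁱbʲcᵏ (k≥1) exactly when both aⁱbʲ and aⁱbʲ⁺ᵏ are in the language, i.e. its language intersected with the regular set a*b*c⁺ would be exactly {aⁿbⁿcⁿ : n≥1} — impossible, since context-free languages are closed under intersection with regular sets and {aⁿbⁿcⁿ} is not context-free.

No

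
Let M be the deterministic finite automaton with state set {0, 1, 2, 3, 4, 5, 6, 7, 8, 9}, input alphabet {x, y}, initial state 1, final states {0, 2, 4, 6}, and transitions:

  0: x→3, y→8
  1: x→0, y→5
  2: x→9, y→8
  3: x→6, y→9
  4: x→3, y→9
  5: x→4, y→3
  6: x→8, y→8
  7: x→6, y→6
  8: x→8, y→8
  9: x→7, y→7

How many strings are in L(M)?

The useful subgraph on states {0, 1, 3, 4, 5, 6, 7, 9} is acyclic, so L(M) is finite; the longest accepting path visits 7 useful states, giving maximum string length 6.
Counting accepting paths from 1 by length: 1 of length 1, 1 of length 2, 2 of length 3, 1 of length 4, 12 of length 5, 4 of length 6. Total 21.

21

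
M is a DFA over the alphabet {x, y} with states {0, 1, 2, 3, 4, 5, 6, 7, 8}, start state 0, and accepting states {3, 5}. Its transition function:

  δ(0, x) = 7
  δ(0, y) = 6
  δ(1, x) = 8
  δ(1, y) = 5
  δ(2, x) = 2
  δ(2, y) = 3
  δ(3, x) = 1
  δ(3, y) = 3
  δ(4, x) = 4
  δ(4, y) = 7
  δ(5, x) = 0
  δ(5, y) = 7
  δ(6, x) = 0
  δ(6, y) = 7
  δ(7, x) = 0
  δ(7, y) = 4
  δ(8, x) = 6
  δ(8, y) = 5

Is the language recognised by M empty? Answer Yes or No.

Yes

The states reachable from the start state are {0, 4, 6, 7}.
None of the accepting states {3, 5} is reachable, so no string is accepted and L(M) = ∅.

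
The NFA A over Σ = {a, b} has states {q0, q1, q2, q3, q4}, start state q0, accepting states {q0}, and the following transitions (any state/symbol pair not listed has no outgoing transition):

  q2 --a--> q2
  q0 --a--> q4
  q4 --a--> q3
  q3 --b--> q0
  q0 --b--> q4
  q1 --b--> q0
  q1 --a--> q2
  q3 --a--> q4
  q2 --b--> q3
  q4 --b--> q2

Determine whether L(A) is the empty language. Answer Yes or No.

The empty string ε is accepted: the run q0 ends in the accepting state q0.
Since at least one string is accepted, L(A) is not empty.

No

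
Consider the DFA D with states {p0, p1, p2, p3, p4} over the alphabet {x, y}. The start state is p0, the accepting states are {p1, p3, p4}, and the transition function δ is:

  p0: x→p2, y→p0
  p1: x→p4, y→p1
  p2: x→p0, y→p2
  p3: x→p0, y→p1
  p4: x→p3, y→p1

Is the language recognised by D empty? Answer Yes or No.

Yes

The states reachable from the start state are {p0, p2}.
None of the accepting states {p1, p3, p4} is reachable, so no string is accepted and L(D) = ∅.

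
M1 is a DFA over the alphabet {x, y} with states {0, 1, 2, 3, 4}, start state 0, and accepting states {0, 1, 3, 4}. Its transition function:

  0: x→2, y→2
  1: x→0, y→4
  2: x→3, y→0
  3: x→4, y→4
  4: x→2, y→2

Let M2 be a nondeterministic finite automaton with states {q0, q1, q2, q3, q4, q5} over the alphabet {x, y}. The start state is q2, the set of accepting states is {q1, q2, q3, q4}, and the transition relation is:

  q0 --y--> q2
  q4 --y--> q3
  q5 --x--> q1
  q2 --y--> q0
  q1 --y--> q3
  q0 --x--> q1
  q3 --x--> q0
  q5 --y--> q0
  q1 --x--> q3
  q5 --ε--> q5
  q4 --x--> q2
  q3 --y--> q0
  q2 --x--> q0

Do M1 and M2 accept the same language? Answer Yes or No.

Yes

Exploring the product automaton M1 × M2 from the start pair (0, q2), following both machines on each input symbol, reaches 4 state pairs: (0, q2), (2, q0), (3, q1), (4, q3).
M1 accepts in {0, 1, 3, 4} and M2 accepts in {q1, q2, q3, q4}. In every reachable pair the two components are either both accepting — (0, q2), (3, q1), (4, q3) — or both non-accepting, so no string is accepted by exactly one of the machines: L(M1) \ L(M2) and L(M2) \ L(M1) are both empty.
Hence every string is accepted by M1 iff it is accepted by M2, and the two languages coincide.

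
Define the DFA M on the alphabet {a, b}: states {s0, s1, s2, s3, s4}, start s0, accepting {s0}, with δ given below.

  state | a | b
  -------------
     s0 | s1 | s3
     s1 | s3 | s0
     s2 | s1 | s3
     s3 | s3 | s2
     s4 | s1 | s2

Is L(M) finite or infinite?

State s0 is reachable from the start and can reach an accepting state, and it lies on the cycle s0 → s1 → s0.
Traversing that cycle any number of times yields accepted strings of unbounded length, so the language is infinite.

infinite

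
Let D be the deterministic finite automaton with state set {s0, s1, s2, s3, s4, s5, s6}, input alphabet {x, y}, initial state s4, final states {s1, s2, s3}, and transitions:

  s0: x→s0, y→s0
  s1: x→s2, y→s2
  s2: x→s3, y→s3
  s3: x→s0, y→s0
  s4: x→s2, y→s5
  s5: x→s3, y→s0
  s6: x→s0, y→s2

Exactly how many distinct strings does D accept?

The useful subgraph on states {s2, s3, s4, s5} is acyclic, so L(D) is finite; the longest accepting path visits 3 useful states, giving maximum string length 2.
Counting accepting paths from s4 by length: 1 of length 1, 3 of length 2. Total 4.

4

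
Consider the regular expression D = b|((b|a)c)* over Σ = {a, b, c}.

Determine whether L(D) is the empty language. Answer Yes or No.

The empty string ε matches the expression, so it belongs to L(D).
Since L(D) contains at least one string, it is not empty.

No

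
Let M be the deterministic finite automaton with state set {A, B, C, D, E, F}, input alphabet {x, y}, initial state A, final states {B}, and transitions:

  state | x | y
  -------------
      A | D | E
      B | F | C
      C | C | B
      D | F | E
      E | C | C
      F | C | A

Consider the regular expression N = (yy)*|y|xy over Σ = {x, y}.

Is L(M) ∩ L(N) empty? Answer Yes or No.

Converting the expression N to a DFA (subset construction, then merging equivalent states) gives the minimal DFA with states {n0, n1, n2, n3, n4, n5, n6}, start state n0, accepting states {n0, n2, n4, n5} and transitions n0: x→n1, y→n2; n1: x→n3, y→n4; n2: x→n3, y→n5; n3: x→n3, y→n3; n4: x→n3, y→n3; n5: x→n3, y→n6; n6: x→n3, y→n5.
Exploring the product automaton M × N from the start pair (A, n0), following both machines on each input symbol, reaches 12 state pairs: (A, n0), (D, n1), (E, n2), (F, n3), (E, n4), (C, n3), (C, n5), (A, n3), (B, n3), (B, n6), (D, n3), (E, n3).
M accepts in {B} and N accepts in {n0, n2, n4, n5}; no reachable pair has both components accepting, so no string drives both machines to acceptance simultaneously and L(M) ∩ L(N) = ∅.
So no string is accepted by both, and the intersection is empty.

Yes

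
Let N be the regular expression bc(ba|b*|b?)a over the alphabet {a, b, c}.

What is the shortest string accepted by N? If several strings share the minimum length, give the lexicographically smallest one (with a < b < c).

bca

By inspection of the expression, no string of length less than 3 matches, and bca is the lexicographically first match of length 3.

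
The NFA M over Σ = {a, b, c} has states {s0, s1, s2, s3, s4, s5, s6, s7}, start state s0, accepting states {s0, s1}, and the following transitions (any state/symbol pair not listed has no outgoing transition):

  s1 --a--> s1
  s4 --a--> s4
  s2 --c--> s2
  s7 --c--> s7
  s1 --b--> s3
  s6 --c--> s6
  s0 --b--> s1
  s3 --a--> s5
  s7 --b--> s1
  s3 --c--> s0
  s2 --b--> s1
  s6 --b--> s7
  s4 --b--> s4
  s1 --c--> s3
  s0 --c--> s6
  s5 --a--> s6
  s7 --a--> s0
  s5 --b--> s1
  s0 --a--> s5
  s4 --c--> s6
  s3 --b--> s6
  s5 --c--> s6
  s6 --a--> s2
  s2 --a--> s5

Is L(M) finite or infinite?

infinite

State s1 is reachable from the start and can reach an accepting state, and it lies on the cycle s1 → s1.
Traversing that cycle any number of times yields accepted strings of unbounded length, so the language is infinite.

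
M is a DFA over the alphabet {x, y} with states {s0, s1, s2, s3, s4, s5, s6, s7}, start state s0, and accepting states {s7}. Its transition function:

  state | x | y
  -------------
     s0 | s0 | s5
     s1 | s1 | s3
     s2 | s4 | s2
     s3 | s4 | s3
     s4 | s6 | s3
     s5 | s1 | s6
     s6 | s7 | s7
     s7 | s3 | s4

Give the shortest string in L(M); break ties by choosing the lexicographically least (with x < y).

yyx

A breadth-first search from s0 reaches an accepting state first via the path s0 → s5 → s6 → s7 on input yyx.
No string of length < 3 is accepted (BFS exhausts all shorter strings without reaching an accepting state), and yyx is the lexicographically least accepting string of length 3.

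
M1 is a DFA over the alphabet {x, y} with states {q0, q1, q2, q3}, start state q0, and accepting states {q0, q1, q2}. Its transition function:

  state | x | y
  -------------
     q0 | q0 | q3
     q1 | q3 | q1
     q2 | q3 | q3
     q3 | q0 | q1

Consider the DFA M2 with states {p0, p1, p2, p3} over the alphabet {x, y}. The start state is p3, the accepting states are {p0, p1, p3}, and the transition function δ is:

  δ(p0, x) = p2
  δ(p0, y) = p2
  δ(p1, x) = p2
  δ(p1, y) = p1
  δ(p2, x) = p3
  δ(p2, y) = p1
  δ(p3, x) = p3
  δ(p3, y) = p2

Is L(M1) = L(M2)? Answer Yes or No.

Yes

Exploring the product automaton M1 × M2 from the start pair (q0, p3), following both machines on each input symbol, reaches 3 state pairs: (q0, p3), (q3, p2), (q1, p1).
M1 accepts in {q0, q1, q2} and M2 accepts in {p0, p1, p3}. In every reachable pair the two components are either both accepting — (q0, p3), (q1, p1) — or both non-accepting, so no string is accepted by exactly one of the machines: L(M1) \ L(M2) and L(M2) \ L(M1) are both empty.
Hence every string is accepted by M1 iff it is accepted by M2, and the two languages coincide.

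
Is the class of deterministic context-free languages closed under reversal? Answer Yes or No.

No

L = {c bⁿaⁿ : n≥0} ∪ {d b²ⁿaⁿ : n≥0} is a DCFL: the first symbol tells a deterministic PDA whether to pop one or two b's per a. Its reversal Lᴿ = {aⁿbⁿ c : n≥0} ∪ {aⁿb²ⁿ d : n≥0} is not. DCFLs are closed under right quotient by regular languages, and Lᴿ/{c, d} = {aⁿbⁿ : n≥0} ∪ {aⁿb²ⁿ : n≥0} — the standard context-free language accepted by no deterministic PDA (intuitively the machine would have to commit to a b-to-a ratio before the distinguishing marker arrives; formally, a DPDA for it would have a single run on aⁿb²ⁿ, accepting after the prefix aⁿbⁿ and accepting again after n more b's; an ordinary PDA that simulates it on a's and b's and, at any moment when it is accepting, may switch to reading only a fresh letter e while feeding each e to the simulation as a b, would accept aⁱbʲeᵏ (k≥1) exactly when both aⁱbʲ and aⁱbʲ⁺ᵏ are in the language, i.e. its language intersected with the regular set a*b*e⁺ would be exactly {aⁿbⁿeⁿ : n≥1} — impossible, since context-free languages are closed under intersection with regular sets and {aⁿbⁿeⁿ} is not context-free). So Lᴿ cannot be a DCFL.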